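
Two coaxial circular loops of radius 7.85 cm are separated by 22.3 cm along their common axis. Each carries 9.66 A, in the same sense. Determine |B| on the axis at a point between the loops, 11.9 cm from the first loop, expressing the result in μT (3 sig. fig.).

B ≈ 29.8 μT

Each loop contributes B = μ₀IR²/[2(R²+z²)^(3/2)] on the axis, with z measured from that loop.
Loop 1 (z = 0.119 m): B₁ = 1.29×10⁻⁵ T. Loop 2 (z = 0.104 m): B₂ = 1.69×10⁻⁵ T.
The fields add: B = B₁ + B₂ = 2.98×10⁻⁵ T.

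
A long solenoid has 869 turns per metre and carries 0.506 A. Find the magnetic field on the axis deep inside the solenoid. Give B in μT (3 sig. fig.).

Inside a long solenoid, B = μ₀nI with n = 869 turns/m.
B = 4π×10⁻⁷ × 869 × 0.506 = 5.53×10⁻⁴ T.

B ≈ 553 μT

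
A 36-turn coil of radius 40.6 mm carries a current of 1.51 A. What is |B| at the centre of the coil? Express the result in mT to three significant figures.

For an N-turn flat coil, B = Nμ₀I/(2R) with R = 0.0406 m.
B = 36 × 2.34×10⁻⁵ T = 8.41×10⁻⁴ T.

B ≈ 0.841 mT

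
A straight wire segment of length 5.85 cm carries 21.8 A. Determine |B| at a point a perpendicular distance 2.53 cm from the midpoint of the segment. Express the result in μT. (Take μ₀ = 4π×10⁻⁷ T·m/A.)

B ≈ 130 μT

For a finite straight segment, B = (μ₀I/4πd)(sinθ₁ + sinθ₂), where θ₁, θ₂ are the angles from the perpendicular to each end.
The perpendicular from the point meets the wire at its midpoint, so each end is L/2 = 0.02925 m away along the wire.
sinθ₁ = 0.02925/√(0.02925²+0.0253²) = 0.7563; sinθ₂ = 0.02925/√(0.02925²+0.0253²) = 0.7563.
B = (4π×10⁻⁷ × 21.8) / (4π × 0.0253) × (0.7563 + 0.7563) = 1.30×10⁻⁴ T.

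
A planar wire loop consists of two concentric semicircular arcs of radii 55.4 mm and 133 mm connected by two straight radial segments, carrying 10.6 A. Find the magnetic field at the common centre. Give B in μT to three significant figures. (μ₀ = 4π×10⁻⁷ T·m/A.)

B ≈ 35.1 μT

The radial connectors point toward the centre, so dl × r̂ = 0 and they contribute nothing.
Each semicircle gives μ₀I/(4R): inner arc 6.01×10⁻⁵ T, outer arc 2.50×10⁻⁵ T.
The two arcs carry current in opposite angular senses, so their fields oppose: B = |6.01×10⁻⁵ − 2.50×10⁻⁵| = 3.51×10⁻⁵ T.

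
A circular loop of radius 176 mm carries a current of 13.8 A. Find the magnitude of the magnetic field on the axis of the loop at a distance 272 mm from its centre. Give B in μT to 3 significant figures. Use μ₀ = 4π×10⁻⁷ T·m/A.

On the axis of a circular loop, B = μ₀IR² / [2(R²+z²)^(3/2)].
R² + z² = (0.176)² + (0.272)² = 0.105 m², and (R²+z²)^(3/2) = 3.40×10⁻² m³.
B = (4π×10⁻⁷ × 13.8 × 0.03098) / (2 × 3.40×10⁻²) = 7.90×10⁻⁶ T.

B ≈ 7.90 μT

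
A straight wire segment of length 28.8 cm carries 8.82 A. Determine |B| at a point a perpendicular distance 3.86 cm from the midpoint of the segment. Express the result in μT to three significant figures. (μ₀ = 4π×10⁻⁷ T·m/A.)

B ≈ 44.1 μT

For a finite straight segment, B = (μ₀I/4πd)(sinθ₁ + sinθ₂), where θ₁, θ₂ are the angles from the perpendicular to each end.
The perpendicular from the point meets the wire at its midpoint, so each end is L/2 = 0.144 m away along the wire.
sinθ₁ = 0.144/√(0.144²+0.0386²) = 0.9659; sinθ₂ = 0.144/√(0.144²+0.0386²) = 0.9659.
B = (4π×10⁻⁷ × 8.82) / (4π × 0.0386) × (0.9659 + 0.9659) = 4.41×10⁻⁵ T.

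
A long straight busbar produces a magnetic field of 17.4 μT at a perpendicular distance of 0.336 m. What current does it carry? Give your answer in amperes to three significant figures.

For a long straight wire B = μ₀I/(2πd), so I = 2πdB/μ₀.
I = 2π × 0.336 × 1.74×10⁻⁵ / (4π×10⁻⁷) = 29.2 A.

I ≈ 29.2 A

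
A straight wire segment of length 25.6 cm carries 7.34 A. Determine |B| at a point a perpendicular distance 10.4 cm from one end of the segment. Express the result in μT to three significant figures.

B ≈ 6.54 μT

For a finite straight segment, B = (μ₀I/4πd)(sinθ₁ + sinθ₂), where θ₁, θ₂ are the angles from the perpendicular to each end.
The perpendicular foot is at one end, so the two end-offsets along the wire are 0 and L = 0.256 m.
sinθ₁ = 0/√(0²+0.104²) = 0.0000; sinθ₂ = 0.256/√(0.256²+0.104²) = 0.9265.
B = (4π×10⁻⁷ × 7.34) / (4π × 0.104) × (0.0000 + 0.9265) = 6.54×10⁻⁶ T.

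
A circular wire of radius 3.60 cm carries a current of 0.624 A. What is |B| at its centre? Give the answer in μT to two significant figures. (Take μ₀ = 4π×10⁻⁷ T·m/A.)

At the centre of a circular loop the Biot–Savart law gives B = μ₀I/(2R).
B = (4π×10⁻⁷ × 0.624) / (2 × 0.036) = 1.09×10⁻⁵ T.

B ≈ 11 μT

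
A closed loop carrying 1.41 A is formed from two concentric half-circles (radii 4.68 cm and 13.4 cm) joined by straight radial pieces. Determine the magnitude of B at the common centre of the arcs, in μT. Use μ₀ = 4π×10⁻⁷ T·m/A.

The radial connectors point toward the centre, so dl × r̂ = 0 and they contribute nothing.
Each semicircle gives μ₀I/(4R): inner arc 9.47×10⁻⁶ T, outer arc 3.31×10⁻⁶ T.
The two arcs carry current in opposite angular senses, so their fields oppose: B = |9.47×10⁻⁶ − 3.31×10⁻⁶| = 6.16×10⁻⁶ T.

B ≈ 6.16 μT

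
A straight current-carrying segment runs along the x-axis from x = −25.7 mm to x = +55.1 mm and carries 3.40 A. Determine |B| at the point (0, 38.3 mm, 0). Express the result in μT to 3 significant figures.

For a finite straight segment, B = (μ₀I/4πd)(sinθ₁ + sinθ₂), where θ₁, θ₂ are the angles from the perpendicular to each end.
The perpendicular distance is d = 0.0383 m; the end-offsets along the wire are a = 0.0257 m and b = 0.0551 m.
sinθ₁ = 0.0257/√(0.0257²+0.0383²) = 0.5572; sinθ₂ = 0.0551/√(0.0551²+0.0383²) = 0.8211.
B = (4π×10⁻⁷ × 3.40) / (4π × 0.0383) × (0.5572 + 0.8211) = 1.22×10⁻⁵ T.

B ≈ 12.2 μT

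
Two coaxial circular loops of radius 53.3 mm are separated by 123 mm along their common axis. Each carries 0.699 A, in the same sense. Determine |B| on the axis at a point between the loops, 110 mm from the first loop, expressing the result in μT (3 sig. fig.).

B ≈ 8.24 μT

Each loop contributes B = μ₀IR²/[2(R²+z²)^(3/2)] on the axis, with z measured from that loop.
Loop 1 (z = 0.11 m): B₁ = 6.83×10⁻⁷ T. Loop 2 (z = 0.013 m): B₂ = 7.56×10⁻⁶ T.
The fields add: B = B₁ + B₂ = 8.24×10⁻⁶ T.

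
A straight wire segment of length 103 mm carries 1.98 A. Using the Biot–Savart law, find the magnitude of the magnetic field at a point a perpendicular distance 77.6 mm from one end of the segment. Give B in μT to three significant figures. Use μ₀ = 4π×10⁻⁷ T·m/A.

For a finite straight segment, B = (μ₀I/4πd)(sinθ₁ + sinθ₂), where θ₁, θ₂ are the angles from the perpendicular to each end.
The perpendicular foot is at one end, so the two end-offsets along the wire are 0 and L = 0.103 m.
sinθ₁ = 0/√(0²+0.0776²) = 0.0000; sinθ₂ = 0.103/√(0.103²+0.0776²) = 0.7987.
B = (4π×10⁻⁷ × 1.98) / (4π × 0.0776) × (0.0000 + 0.7987) = 2.04×10⁻⁶ T.

B ≈ 2.04 μT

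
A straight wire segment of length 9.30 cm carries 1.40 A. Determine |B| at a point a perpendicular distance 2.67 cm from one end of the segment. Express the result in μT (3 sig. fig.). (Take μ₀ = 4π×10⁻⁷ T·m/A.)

For a finite straight segment, B = (μ₀I/4πd)(sinθ₁ + sinθ₂), where θ₁, θ₂ are the angles from the perpendicular to each end.
The perpendicular foot is at one end, so the two end-offsets along the wire are 0 and L = 0.093 m.
sinθ₁ = 0/√(0²+0.0267²) = 0.0000; sinθ₂ = 0.093/√(0.093²+0.0267²) = 0.9612.
B = (4π×10⁻⁷ × 1.40) / (4π × 0.0267) × (0.0000 + 0.9612) = 5.04×10⁻⁶ T.

B ≈ 5.04 μT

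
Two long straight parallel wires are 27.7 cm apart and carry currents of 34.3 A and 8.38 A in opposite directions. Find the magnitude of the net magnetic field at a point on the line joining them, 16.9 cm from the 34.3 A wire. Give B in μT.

B ≈ 56.1 μT

Each long wire gives B = μ₀I/(2πd). Distances are d₁ = 0.169 m and d₂ = 0.108 m.
B₁ = 4.06×10⁻⁵ T, B₂ = 1.55×10⁻⁵ T.
Between antiparallel currents both contributions point the same way, so they add. B = B₁ + B₂ = 4.06×10⁻⁵ + 1.55×10⁻⁵ = 5.61×10⁻⁵ T.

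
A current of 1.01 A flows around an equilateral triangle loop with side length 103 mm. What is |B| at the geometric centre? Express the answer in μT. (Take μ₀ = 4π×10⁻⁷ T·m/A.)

B ≈ 17.7 μT

Each side is a finite straight segment at perpendicular distance d = a/(2 tan(π/3)) = 0.02973 m from the centre, with end-angles ±π/3.
One side contributes B₁ = (μ₀I/4πd)·2 sin(π/3) = 5.88×10⁻⁶ T.
All 3 sides add in the same direction: B = 3 × 5.88×10⁻⁶ = 1.77×10⁻⁵ T.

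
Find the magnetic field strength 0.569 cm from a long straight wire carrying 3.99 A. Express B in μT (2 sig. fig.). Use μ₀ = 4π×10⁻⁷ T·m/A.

For an infinitely long straight wire, B = μ₀I/(2πd).
B = (4π×10⁻⁷ × 3.99) / (2π × 0.00569) = 1.40×10⁻⁴ T.

B ≈ 140 μT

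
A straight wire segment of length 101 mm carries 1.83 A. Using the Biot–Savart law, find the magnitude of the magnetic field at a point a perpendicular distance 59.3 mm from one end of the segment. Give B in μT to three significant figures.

B ≈ 2.66 μT

For a finite straight segment, B = (μ₀I/4πd)(sinθ₁ + sinθ₂), where θ₁, θ₂ are the angles from the perpendicular to each end.
The perpendicular foot is at one end, so the two end-offsets along the wire are 0 and L = 0.101 m.
sinθ₁ = 0/√(0²+0.0593²) = 0.0000; sinθ₂ = 0.101/√(0.101²+0.0593²) = 0.8624.
B = (4π×10⁻⁷ × 1.83) / (4π × 0.0593) × (0.0000 + 0.8624) = 2.66×10⁻⁶ T.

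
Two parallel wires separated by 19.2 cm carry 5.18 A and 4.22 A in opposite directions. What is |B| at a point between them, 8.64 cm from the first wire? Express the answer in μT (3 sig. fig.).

B ≈ 20.0 μT

Each long wire gives B = μ₀I/(2πd). Distances are d₁ = 0.0864 m and d₂ = 0.1056 m.
B₁ = 1.20×10⁻⁵ T, B₂ = 7.99×10⁻⁶ T.
Between antiparallel currents both contributions point the same way, so they add. B = B₁ + B₂ = 1.20×10⁻⁵ + 7.99×10⁻⁶ = 2.00×10⁻⁵ T.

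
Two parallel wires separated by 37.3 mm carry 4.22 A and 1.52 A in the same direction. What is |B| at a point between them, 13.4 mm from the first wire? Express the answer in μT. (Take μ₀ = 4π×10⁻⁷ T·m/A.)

B ≈ 50.3 μT

Each long wire gives B = μ₀I/(2πd). Distances are d₁ = 0.0134 m and d₂ = 0.0239 m.
B₁ = 6.30×10⁻⁵ T, B₂ = 1.27×10⁻⁵ T.
Between parallel currents the two contributions point in opposite directions, so they subtract. B = |B₁ − B₂| = |6.30×10⁻⁵ − 1.27×10⁻⁵| = 5.03×10⁻⁵ T.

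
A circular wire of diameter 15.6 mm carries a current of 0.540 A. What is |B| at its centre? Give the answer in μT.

At the centre of a circular loop the Biot–Savart law gives B = μ₀I/(2R) (so R = 0.0078 m).
B = (4π×10⁻⁷ × 0.540) / (2 × 0.0078) = 4.35×10⁻⁵ T.

B ≈ 43.5 μT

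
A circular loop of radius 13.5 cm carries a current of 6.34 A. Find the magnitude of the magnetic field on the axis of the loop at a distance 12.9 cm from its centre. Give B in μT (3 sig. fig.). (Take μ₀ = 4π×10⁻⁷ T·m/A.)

On the axis of a circular loop, B = μ₀IR² / [2(R²+z²)^(3/2)].
R² + z² = (0.135)² + (0.129)² = 0.03487 m², and (R²+z²)^(3/2) = 6.51×10⁻³ m³.
B = (4π×10⁻⁷ × 6.34 × 0.01823) / (2 × 6.51×10⁻³) = 1.12×10⁻⁵ T.

B ≈ 11.2 μT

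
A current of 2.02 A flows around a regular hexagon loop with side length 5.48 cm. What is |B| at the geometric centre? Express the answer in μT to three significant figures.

Each side is a finite straight segment at perpendicular distance d = a/(2 tan(π/6)) = 0.04746 m from the centre, with end-angles ±π/6.
One side contributes B₁ = (μ₀I/4πd)·2 sin(π/6) = 4.26×10⁻⁶ T.
All 6 sides add in the same direction: B = 6 × 4.26×10⁻⁶ = 2.55×10⁻⁵ T.

B ≈ 25.5 μT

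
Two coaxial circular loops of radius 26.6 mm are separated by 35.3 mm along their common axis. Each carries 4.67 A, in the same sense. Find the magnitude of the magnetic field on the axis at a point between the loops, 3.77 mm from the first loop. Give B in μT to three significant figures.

Each loop contributes B = μ₀IR²/[2(R²+z²)^(3/2)] on the axis, with z measured from that loop.
Loop 1 (z = 0.00377 m): B₁ = 1.07×10⁻⁴ T. Loop 2 (z = 0.03153 m): B₂ = 2.96×10⁻⁵ T.
The fields add: B = B₁ + B₂ = 1.37×10⁻⁴ T.

B ≈ 137 μT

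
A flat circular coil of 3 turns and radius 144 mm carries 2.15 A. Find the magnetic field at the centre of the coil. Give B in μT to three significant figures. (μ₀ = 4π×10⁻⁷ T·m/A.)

B ≈ 28.1 μT

For an N-turn flat coil, B = Nμ₀I/(2R) with R = 0.144 m.
B = 3 × 9.38×10⁻⁶ T = 2.81×10⁻⁵ T.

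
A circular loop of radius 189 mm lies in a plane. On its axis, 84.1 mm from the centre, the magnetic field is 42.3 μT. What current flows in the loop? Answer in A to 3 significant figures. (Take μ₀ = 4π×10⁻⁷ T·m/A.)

On the axis of a loop, B = μ₀IR²/[2(R²+z²)^(3/2)], so I = 2B(R²+z²)^(3/2)/(μ₀R²).
R² + z² = 0.03572 + 0.007073 = 0.04279 m²; raised to 3/2 gives 8.85×10⁻³ m³.
I = 2 × 4.23×10⁻⁵ × 8.85×10⁻³ / (1.26×10⁻⁶ × 0.03572) = 16.7 A.

I ≈ 16.7 A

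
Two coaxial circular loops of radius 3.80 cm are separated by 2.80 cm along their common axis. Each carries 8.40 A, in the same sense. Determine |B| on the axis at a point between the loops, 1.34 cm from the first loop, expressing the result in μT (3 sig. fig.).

B ≈ 229 μT

Each loop contributes B = μ₀IR²/[2(R²+z²)^(3/2)] on the axis, with z measured from that loop.
Loop 1 (z = 0.0134 m): B₁ = 1.16×10⁻⁴ T. Loop 2 (z = 0.0146 m): B₂ = 1.13×10⁻⁴ T.
The fields add: B = B₁ + B₂ = 2.29×10⁻⁴ T.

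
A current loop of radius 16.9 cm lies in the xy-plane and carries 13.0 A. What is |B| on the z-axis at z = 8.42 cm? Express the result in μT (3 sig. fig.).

On the axis of a circular loop, B = μ₀IR² / [2(R²+z²)^(3/2)].
R² + z² = (0.169)² + (0.0842)² = 0.03565 m², and (R²+z²)^(3/2) = 6.73×10⁻³ m³.
B = (4π×10⁻⁷ × 13.0 × 0.02856) / (2 × 6.73×10⁻³) = 3.47×10⁻⁵ T.

B ≈ 34.7 μT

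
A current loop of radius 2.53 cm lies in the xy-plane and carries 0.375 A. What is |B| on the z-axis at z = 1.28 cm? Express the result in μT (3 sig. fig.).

On the axis of a circular loop, B = μ₀IR² / [2(R²+z²)^(3/2)].
R² + z² = (0.0253)² + (0.0128)² = 0.0008039 m², and (R²+z²)^(3/2) = 2.28×10⁻⁵ m³.
B = (4π×10⁻⁷ × 0.375 × 0.0006401) / (2 × 2.28×10⁻⁵) = 6.62×10⁻⁶ T.

B ≈ 6.62 μT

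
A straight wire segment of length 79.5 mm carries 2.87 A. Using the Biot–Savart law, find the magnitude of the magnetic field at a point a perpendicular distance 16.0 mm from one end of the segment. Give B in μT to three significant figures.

For a finite straight segment, B = (μ₀I/4πd)(sinθ₁ + sinθ₂), where θ₁, θ₂ are the angles from the perpendicular to each end.
The perpendicular foot is at one end, so the two end-offsets along the wire are 0 and L = 0.0795 m.
sinθ₁ = 0/√(0²+0.016²) = 0.0000; sinθ₂ = 0.0795/√(0.0795²+0.016²) = 0.9803.
B = (4π×10⁻⁷ × 2.87) / (4π × 0.016) × (0.0000 + 0.9803) = 1.76×10⁻⁵ T.

B ≈ 17.6 μT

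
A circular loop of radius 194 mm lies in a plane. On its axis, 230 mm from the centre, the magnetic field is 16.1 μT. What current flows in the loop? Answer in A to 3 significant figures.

I ≈ 18.5 A

On the axis of a loop, B = μ₀IR²/[2(R²+z²)^(3/2)], so I = 2B(R²+z²)^(3/2)/(μ₀R²).
R² + z² = 0.03764 + 0.0529 = 0.09054 m²; raised to 3/2 gives 2.72×10⁻² m³.
I = 2 × 1.61×10⁻⁵ × 2.72×10⁻² / (1.26×10⁻⁶ × 0.03764) = 18.5 A.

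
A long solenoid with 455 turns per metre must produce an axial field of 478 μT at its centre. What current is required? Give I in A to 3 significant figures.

Inside a long solenoid B = μ₀nI with n = 455 m⁻¹, so I = B/(μ₀n).
I = 4.78×10⁻⁴ / (4π×10⁻⁷ × 455) = 0.836 A.

I ≈ 0.836 A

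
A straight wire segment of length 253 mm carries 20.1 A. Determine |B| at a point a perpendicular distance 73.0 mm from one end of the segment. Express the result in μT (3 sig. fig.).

For a finite straight segment, B = (μ₀I/4πd)(sinθ₁ + sinθ₂), where θ₁, θ₂ are the angles from the perpendicular to each end.
The perpendicular foot is at one end, so the two end-offsets along the wire are 0 and L = 0.253 m.
sinθ₁ = 0/√(0²+0.073²) = 0.0000; sinθ₂ = 0.253/√(0.253²+0.073²) = 0.9608.
B = (4π×10⁻⁷ × 20.1) / (4π × 0.073) × (0.0000 + 0.9608) = 2.65×10⁻⁵ T.

B ≈ 26.5 μT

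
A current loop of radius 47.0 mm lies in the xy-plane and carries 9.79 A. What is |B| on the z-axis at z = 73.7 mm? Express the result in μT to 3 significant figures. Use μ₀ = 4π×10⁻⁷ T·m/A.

On the axis of a circular loop, B = μ₀IR² / [2(R²+z²)^(3/2)].
R² + z² = (0.047)² + (0.0737)² = 0.007641 m², and (R²+z²)^(3/2) = 6.68×10⁻⁴ m³.
B = (4π×10⁻⁷ × 9.79 × 0.002209) / (2 × 6.68×10⁻⁴) = 2.03×10⁻⁵ T.

B ≈ 20.3 μT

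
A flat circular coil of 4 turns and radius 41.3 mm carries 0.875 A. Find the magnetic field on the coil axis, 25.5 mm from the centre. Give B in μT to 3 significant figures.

For an N-turn flat coil, B = Nμ₀IR²/[2(R²+z²)^(3/2)] with R = 0.0413 m, z = 0.0255 m.
B = 4 × 8.20×10⁻⁶ T = 3.28×10⁻⁵ T.

B ≈ 32.8 μT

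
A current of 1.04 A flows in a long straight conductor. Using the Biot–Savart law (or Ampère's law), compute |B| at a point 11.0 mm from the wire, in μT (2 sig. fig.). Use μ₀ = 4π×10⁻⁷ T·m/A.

B ≈ 19 μT

For an infinitely long straight wire, B = μ₀I/(2πd).
B = (4π×10⁻⁷ × 1.04) / (2π × 0.011) = 1.89×10⁻⁵ T.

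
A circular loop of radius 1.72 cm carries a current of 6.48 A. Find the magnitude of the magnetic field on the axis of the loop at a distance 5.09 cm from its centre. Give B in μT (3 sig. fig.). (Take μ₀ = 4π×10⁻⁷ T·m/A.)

B ≈ 7.77 μT

On the axis of a circular loop, B = μ₀IR² / [2(R²+z²)^(3/2)].
R² + z² = (0.0172)² + (0.0509)² = 0.002887 m², and (R²+z²)^(3/2) = 1.55×10⁻⁴ m³.
B = (4π×10⁻⁷ × 6.48 × 0.0002958) / (2 × 1.55×10⁻⁴) = 7.77×10⁻⁶ T.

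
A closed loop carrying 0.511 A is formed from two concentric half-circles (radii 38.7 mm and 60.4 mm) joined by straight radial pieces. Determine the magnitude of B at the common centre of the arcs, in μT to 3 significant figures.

B ≈ 1.49 μT

The radial connectors point toward the centre, so dl × r̂ = 0 and they contribute nothing.
Each semicircle gives μ₀I/(4R): inner arc 4.15×10⁻⁶ T, outer arc 2.66×10⁻⁶ T.
The two arcs carry current in opposite angular senses, so their fields oppose: B = |4.15×10⁻⁶ − 2.66×10⁻⁶| = 1.49×10⁻⁶ T.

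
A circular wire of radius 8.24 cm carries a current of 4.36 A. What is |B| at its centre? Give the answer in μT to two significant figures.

B ≈ 33 μT

At the centre of a circular loop the Biot–Savart law gives B = μ₀I/(2R).
B = (4π×10⁻⁷ × 4.36) / (2 × 0.0824) = 3.32×10⁻⁵ T.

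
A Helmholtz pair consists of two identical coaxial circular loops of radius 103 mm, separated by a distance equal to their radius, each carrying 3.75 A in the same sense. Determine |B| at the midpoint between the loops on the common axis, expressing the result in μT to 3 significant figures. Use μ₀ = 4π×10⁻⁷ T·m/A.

B ≈ 32.7 μT

Each loop contributes B = μ₀IR²/[2(R²+z²)^(3/2)] on the axis, with z measured from that loop.
Loop 1 (z = 0.0515 m): B₁ = 1.64×10⁻⁵ T. Loop 2 (z = 0.0515 m): B₂ = 1.64×10⁻⁵ T.
The fields add: B = B₁ + B₂ = 3.27×10⁻⁵ T.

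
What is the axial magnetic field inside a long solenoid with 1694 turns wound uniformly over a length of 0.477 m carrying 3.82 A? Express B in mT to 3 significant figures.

Inside a long solenoid, B = μ₀nI with n = 3551 turns/m.
B = 4π×10⁻⁷ × 3551 × 3.82 = 1.70×10⁻² T.

B ≈ 17.0 mT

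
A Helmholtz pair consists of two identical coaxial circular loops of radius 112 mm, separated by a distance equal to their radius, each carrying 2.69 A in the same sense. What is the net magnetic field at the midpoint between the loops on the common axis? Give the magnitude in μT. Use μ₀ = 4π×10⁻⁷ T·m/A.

Each loop contributes B = μ₀IR²/[2(R²+z²)^(3/2)] on the axis, with z measured from that loop.
Loop 1 (z = 0.056 m): B₁ = 1.08×10⁻⁵ T. Loop 2 (z = 0.056 m): B₂ = 1.08×10⁻⁵ T.
The fields add: B = B₁ + B₂ = 2.16×10⁻⁵ T.

B ≈ 21.6 μT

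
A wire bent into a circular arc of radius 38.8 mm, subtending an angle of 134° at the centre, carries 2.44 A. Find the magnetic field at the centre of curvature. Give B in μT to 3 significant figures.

The Biot–Savart field of a circular arc at its centre is B = μ₀Iφ/(4πR), with φ = 2.339 rad.
B = (4π×10⁻⁷ × 2.44 × 2.339) / (4π × 0.0388) = 1.47×10⁻⁵ T.

B ≈ 14.7 μT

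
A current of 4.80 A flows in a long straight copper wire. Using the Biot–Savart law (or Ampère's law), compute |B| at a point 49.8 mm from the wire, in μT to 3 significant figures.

B ≈ 19.3 μT

For an infinitely long straight wire, B = μ₀I/(2πd).
B = (4π×10⁻⁷ × 4.80) / (2π × 0.0498) = 1.93×10⁻⁵ T.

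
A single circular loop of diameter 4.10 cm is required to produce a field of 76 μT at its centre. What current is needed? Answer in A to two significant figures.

I ≈ 2.5 A

At the centre of a circular loop B = μ₀I/(2R), so I = 2RB/μ₀.
With R = 0.0205 m, I = 2 × 0.0205 × 7.60×10⁻⁵ / (4π×10⁻⁷) = 2.48 A.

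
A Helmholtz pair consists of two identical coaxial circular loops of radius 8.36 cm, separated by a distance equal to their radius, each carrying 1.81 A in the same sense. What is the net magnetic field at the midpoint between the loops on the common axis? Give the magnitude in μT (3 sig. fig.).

Each loop contributes B = μ₀IR²/[2(R²+z²)^(3/2)] on the axis, with z measured from that loop.
Loop 1 (z = 0.0418 m): B₁ = 9.73×10⁻⁶ T. Loop 2 (z = 0.0418 m): B₂ = 9.73×10⁻⁶ T.
The fields add: B = B₁ + B₂ = 1.95×10⁻⁵ T.

B ≈ 19.5 μT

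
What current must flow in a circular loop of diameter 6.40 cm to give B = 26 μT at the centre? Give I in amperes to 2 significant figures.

I ≈ 1.3 A

At the centre of a circular loop B = μ₀I/(2R), so I = 2RB/μ₀.
With R = 0.032 m, I = 2 × 0.032 × 2.60×10⁻⁵ / (4π×10⁻⁷) = 1.32 A.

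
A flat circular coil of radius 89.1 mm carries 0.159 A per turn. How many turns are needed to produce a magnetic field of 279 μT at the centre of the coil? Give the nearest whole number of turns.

For an N-turn coil, B = Nμ₀I/(2R). A single turn gives B₁ = 1.12×10⁻⁶ T with R = 0.0891 m.
N = B/B₁ = 2.79×10⁻⁴ / 1.12×10⁻⁶ = 248.83.

N = 249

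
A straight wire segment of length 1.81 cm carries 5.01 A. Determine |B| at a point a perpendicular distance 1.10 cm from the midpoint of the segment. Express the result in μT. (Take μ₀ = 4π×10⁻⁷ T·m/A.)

For a finite straight segment, B = (μ₀I/4πd)(sinθ₁ + sinθ₂), where θ₁, θ₂ are the angles from the perpendicular to each end.
The perpendicular from the point meets the wire at its midpoint, so each end is L/2 = 0.00905 m away along the wire.
sinθ₁ = 0.00905/√(0.00905²+0.011²) = 0.6353; sinθ₂ = 0.00905/√(0.00905²+0.011²) = 0.6353.
B = (4π×10⁻⁷ × 5.01) / (4π × 0.011) × (0.6353 + 0.6353) = 5.79×10⁻⁵ T.

B ≈ 57.9 μT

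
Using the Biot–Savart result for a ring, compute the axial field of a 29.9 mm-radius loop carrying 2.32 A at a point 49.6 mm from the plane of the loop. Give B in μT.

B ≈ 6.71 μT

On the axis of a circular loop, B = μ₀IR² / [2(R²+z²)^(3/2)].
R² + z² = (0.0299)² + (0.0496)² = 0.003354 m², and (R²+z²)^(3/2) = 1.94×10⁻⁴ m³.
B = (4π×10⁻⁷ × 2.32 × 0.000894) / (2 × 1.94×10⁻⁴) = 6.71×10⁻⁶ T.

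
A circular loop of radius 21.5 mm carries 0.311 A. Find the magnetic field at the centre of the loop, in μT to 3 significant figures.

B ≈ 9.09 μT

At the centre of a circular loop the Biot–Savart law gives B = μ₀I/(2R).
B = (4π×10⁻⁷ × 0.311) / (2 × 0.0215) = 9.09×10⁻⁶ T.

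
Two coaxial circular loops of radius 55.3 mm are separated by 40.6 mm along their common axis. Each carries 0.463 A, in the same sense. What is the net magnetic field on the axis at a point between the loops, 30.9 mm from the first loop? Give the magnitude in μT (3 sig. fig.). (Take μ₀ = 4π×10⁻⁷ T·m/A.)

Each loop contributes B = μ₀IR²/[2(R²+z²)^(3/2)] on the axis, with z measured from that loop.
Loop 1 (z = 0.0309 m): B₁ = 3.50×10⁻⁶ T. Loop 2 (z = 0.0097 m): B₂ = 5.03×10⁻⁶ T.
The fields add: B = B₁ + B₂ = 8.53×10⁻⁶ T.

B ≈ 8.53 μT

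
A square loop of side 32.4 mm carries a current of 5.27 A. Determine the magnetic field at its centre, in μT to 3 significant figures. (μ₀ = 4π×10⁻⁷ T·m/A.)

Each side is a finite straight segment at perpendicular distance d = a/(2 tan(π/4)) = 0.0162 m from the centre, with end-angles ±π/4.
One side contributes B₁ = (μ₀I/4πd)·2 sin(π/4) = 4.60×10⁻⁵ T.
All 4 sides add in the same direction: B = 4 × 4.60×10⁻⁵ = 1.84×10⁻⁴ T.

B ≈ 184 μT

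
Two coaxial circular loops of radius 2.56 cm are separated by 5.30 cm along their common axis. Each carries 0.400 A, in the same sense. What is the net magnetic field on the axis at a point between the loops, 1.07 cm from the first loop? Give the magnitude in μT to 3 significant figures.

B ≈ 9.07 μT

Each loop contributes B = μ₀IR²/[2(R²+z²)^(3/2)] on the axis, with z measured from that loop.
Loop 1 (z = 0.0107 m): B₁ = 7.71×10⁻⁶ T. Loop 2 (z = 0.0423 m): B₂ = 1.36×10⁻⁶ T.
The fields add: B = B₁ + B₂ = 9.07×10⁻⁶ T.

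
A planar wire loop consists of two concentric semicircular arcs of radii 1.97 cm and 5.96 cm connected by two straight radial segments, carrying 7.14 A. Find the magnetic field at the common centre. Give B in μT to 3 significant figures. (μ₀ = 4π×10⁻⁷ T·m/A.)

The radial connectors point toward the centre, so dl × r̂ = 0 and they contribute nothing.
Each semicircle gives μ₀I/(4R): inner arc 1.14×10⁻⁴ T, outer arc 3.76×10⁻⁵ T.
The two arcs carry current in opposite angular senses, so their fields oppose: B = |1.14×10⁻⁴ − 3.76×10⁻⁵| = 7.62×10⁻⁵ T.

B ≈ 76.2 μT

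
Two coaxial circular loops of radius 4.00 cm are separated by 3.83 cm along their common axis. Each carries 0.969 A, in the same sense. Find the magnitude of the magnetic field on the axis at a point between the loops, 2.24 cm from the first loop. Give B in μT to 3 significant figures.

Each loop contributes B = μ₀IR²/[2(R²+z²)^(3/2)] on the axis, with z measured from that loop.
Loop 1 (z = 0.0224 m): B₁ = 1.01×10⁻⁵ T. Loop 2 (z = 0.0159 m): B₂ = 1.22×10⁻⁵ T.
The fields add: B = B₁ + B₂ = 2.23×10⁻⁵ T.

B ≈ 22.3 μT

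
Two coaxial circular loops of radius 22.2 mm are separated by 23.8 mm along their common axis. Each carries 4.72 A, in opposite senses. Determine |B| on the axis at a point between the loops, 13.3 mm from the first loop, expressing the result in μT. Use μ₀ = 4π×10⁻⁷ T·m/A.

Each loop contributes B = μ₀IR²/[2(R²+z²)^(3/2)] on the axis, with z measured from that loop.
Loop 1 (z = 0.0133 m): B₁ = 8.43×10⁻⁵ T. Loop 2 (z = 0.0105 m): B₂ = 9.87×10⁻⁵ T.
The fields oppose: B = |B₁ − B₂| = 1.44×10⁻⁵ T.

B ≈ 14.4 μT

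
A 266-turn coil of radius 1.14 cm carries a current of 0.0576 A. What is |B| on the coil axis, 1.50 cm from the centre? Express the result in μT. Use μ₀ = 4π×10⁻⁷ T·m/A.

For an N-turn flat coil, B = Nμ₀IR²/[2(R²+z²)^(3/2)] with R = 0.0114 m, z = 0.015 m.
B = 266 × 7.03×10⁻⁷ T = 1.87×10⁻⁴ T.

B ≈ 187 μT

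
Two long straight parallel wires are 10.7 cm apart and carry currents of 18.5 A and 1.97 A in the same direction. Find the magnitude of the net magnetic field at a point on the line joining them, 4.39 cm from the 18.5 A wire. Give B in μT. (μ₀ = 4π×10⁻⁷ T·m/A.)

B ≈ 78.0 μT

Each long wire gives B = μ₀I/(2πd). Distances are d₁ = 0.0439 m and d₂ = 0.0631 m.
B₁ = 8.43×10⁻⁵ T, B₂ = 6.24×10⁻⁶ T.
Between parallel currents the two contributions point in opposite directions, so they subtract. B = |B₁ − B₂| = |8.43×10⁻⁵ − 6.24×10⁻⁶| = 7.80×10⁻⁵ T.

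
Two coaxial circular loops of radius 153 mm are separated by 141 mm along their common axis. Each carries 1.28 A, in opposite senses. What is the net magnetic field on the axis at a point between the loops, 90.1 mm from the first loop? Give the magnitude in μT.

Each loop contributes B = μ₀IR²/[2(R²+z²)^(3/2)] on the axis, with z measured from that loop.
Loop 1 (z = 0.0901 m): B₁ = 3.36×10⁻⁶ T. Loop 2 (z = 0.0509 m): B₂ = 4.49×10⁻⁶ T.
The fields oppose: B = |B₁ − B₂| = 1.13×10⁻⁶ T.

B ≈ 1.13 μT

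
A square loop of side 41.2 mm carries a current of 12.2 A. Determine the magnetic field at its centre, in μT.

Each side is a finite straight segment at perpendicular distance d = a/(2 tan(π/4)) = 0.0206 m from the centre, with end-angles ±π/4.
One side contributes B₁ = (μ₀I/4πd)·2 sin(π/4) = 8.38×10⁻⁵ T.
All 4 sides add in the same direction: B = 4 × 8.38×10⁻⁵ = 3.35×10⁻⁴ T.

B ≈ 335 μT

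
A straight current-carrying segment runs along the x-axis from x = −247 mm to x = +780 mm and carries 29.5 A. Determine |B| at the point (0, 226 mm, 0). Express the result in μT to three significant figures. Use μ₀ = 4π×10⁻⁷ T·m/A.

B ≈ 22.2 μT

For a finite straight segment, B = (μ₀I/4πd)(sinθ₁ + sinθ₂), where θ₁, θ₂ are the angles from the perpendicular to each end.
The perpendicular distance is d = 0.226 m; the end-offsets along the wire are a = 0.247 m and b = 0.78 m.
sinθ₁ = 0.247/√(0.247²+0.226²) = 0.7378; sinθ₂ = 0.78/√(0.78²+0.226²) = 0.9605.
B = (4π×10⁻⁷ × 29.5) / (4π × 0.226) × (0.7378 + 0.9605) = 2.22×10⁻⁵ T.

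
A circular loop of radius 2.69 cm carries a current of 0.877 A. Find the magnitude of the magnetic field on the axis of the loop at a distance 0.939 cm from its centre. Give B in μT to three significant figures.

On the axis of a circular loop, B = μ₀IR² / [2(R²+z²)^(3/2)].
R² + z² = (0.0269)² + (0.00939)² = 0.0008118 m², and (R²+z²)^(3/2) = 2.31×10⁻⁵ m³.
B = (4π×10⁻⁷ × 0.877 × 0.0007236) / (2 × 2.31×10⁻⁵) = 1.72×10⁻⁵ T.

B ≈ 17.2 μT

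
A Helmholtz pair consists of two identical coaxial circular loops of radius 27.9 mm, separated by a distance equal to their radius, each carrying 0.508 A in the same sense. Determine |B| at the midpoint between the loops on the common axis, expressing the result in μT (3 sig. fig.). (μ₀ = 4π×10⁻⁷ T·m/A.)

Each loop contributes B = μ₀IR²/[2(R²+z²)^(3/2)] on the axis, with z measured from that loop.
Loop 1 (z = 0.01395 m): B₁ = 8.19×10⁻⁶ T. Loop 2 (z = 0.01395 m): B₂ = 8.19×10⁻⁶ T.
The fields add: B = B₁ + B₂ = 1.64×10⁻⁵ T.

B ≈ 16.4 μT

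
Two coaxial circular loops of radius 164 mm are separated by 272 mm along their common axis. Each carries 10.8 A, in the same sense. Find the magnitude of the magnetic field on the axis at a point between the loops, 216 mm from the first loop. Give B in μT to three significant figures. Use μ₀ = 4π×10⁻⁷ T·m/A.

B ≈ 44.2 μT

Each loop contributes B = μ₀IR²/[2(R²+z²)^(3/2)] on the axis, with z measured from that loop.
Loop 1 (z = 0.216 m): B₁ = 9.15×10⁻⁶ T. Loop 2 (z = 0.056 m): B₂ = 3.51×10⁻⁵ T.
The fields add: B = B₁ + B₂ = 4.42×10⁻⁵ T.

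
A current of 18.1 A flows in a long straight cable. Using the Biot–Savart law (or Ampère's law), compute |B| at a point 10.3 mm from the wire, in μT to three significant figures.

For an infinitely long straight wire, B = μ₀I/(2πd).
B = (4π×10⁻⁷ × 18.1) / (2π × 0.0103) = 3.51×10⁻⁴ T.

B ≈ 351 μT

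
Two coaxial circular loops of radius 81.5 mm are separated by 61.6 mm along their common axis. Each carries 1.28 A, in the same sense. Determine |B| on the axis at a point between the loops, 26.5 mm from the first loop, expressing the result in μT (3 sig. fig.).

Each loop contributes B = μ₀IR²/[2(R²+z²)^(3/2)] on the axis, with z measured from that loop.
Loop 1 (z = 0.0265 m): B₁ = 8.49×10⁻⁶ T. Loop 2 (z = 0.0351 m): B₂ = 7.65×10⁻⁶ T.
The fields add: B = B₁ + B₂ = 1.61×10⁻⁵ T.

B ≈ 16.1 μT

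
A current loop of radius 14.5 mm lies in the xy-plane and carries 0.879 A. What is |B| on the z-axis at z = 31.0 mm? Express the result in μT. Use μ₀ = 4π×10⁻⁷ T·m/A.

On the axis of a circular loop, B = μ₀IR² / [2(R²+z²)^(3/2)].
R² + z² = (0.0145)² + (0.031)² = 0.001171 m², and (R²+z²)^(3/2) = 4.01×10⁻⁵ m³.
B = (4π×10⁻⁷ × 0.879 × 0.0002103) / (2 × 4.01×10⁻⁵) = 2.90×10⁻⁶ T.

B ≈ 2.90 μT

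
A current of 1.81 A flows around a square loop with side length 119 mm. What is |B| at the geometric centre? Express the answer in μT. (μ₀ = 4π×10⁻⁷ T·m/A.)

Each side is a finite straight segment at perpendicular distance d = a/(2 tan(π/4)) = 0.0595 m from the centre, with end-angles ±π/4.
One side contributes B₁ = (μ₀I/4πd)·2 sin(π/4) = 4.30×10⁻⁶ T.
All 4 sides add in the same direction: B = 4 × 4.30×10⁻⁶ = 1.72×10⁻⁵ T.

B ≈ 17.2 μT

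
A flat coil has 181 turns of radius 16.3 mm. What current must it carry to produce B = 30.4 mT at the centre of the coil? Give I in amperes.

I ≈ 4.36 A

For an N-turn coil, B = Nμ₀I/(2R) with R = 0.0163 m, so I = 2RB/(Nμ₀) = 2 × 0.0163 × 3.04×10⁻² / (181 × 4π×10⁻⁷) = 4.36 A.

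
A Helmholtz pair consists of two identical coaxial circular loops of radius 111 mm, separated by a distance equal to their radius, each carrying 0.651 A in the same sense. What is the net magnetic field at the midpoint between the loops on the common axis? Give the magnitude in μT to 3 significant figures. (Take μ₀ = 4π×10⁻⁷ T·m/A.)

B ≈ 5.27 μT

Each loop contributes B = μ₀IR²/[2(R²+z²)^(3/2)] on the axis, with z measured from that loop.
Loop 1 (z = 0.0555 m): B₁ = 2.64×10⁻⁶ T. Loop 2 (z = 0.0555 m): B₂ = 2.64×10⁻⁶ T.
The fields add: B = B₁ + B₂ = 5.27×10⁻⁶ T.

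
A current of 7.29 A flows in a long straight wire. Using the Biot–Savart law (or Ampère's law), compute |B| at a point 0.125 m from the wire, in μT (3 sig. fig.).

B ≈ 11.7 μT

For an infinitely long straight wire, B = μ₀I/(2πd).
B = (4π×10⁻⁷ × 7.29) / (2π × 0.125) = 1.17×10⁻⁵ T.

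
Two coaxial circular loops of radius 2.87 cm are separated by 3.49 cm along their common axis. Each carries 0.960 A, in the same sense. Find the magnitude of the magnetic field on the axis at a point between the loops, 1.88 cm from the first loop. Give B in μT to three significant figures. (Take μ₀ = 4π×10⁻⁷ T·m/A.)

B ≈ 26.2 μT

Each loop contributes B = μ₀IR²/[2(R²+z²)^(3/2)] on the axis, with z measured from that loop.
Loop 1 (z = 0.0188 m): B₁ = 1.23×10⁻⁵ T. Loop 2 (z = 0.0161 m): B₂ = 1.39×10⁻⁵ T.
The fields add: B = B₁ + B₂ = 2.62×10⁻⁵ T.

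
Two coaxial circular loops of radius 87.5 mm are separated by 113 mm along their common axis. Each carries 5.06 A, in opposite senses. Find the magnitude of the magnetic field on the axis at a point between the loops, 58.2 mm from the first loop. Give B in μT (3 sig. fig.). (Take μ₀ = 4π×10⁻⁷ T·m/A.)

Each loop contributes B = μ₀IR²/[2(R²+z²)^(3/2)] on the axis, with z measured from that loop.
Loop 1 (z = 0.0582 m): B₁ = 2.10×10⁻⁵ T. Loop 2 (z = 0.0548 m): B₂ = 2.21×10⁻⁵ T.
The fields oppose: B = |B₁ − B₂| = 1.14×10⁻⁶ T.

B ≈ 1.14 μT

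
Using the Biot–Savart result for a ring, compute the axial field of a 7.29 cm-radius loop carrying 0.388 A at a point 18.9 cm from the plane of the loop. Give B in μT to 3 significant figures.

B ≈ 0.156 μT

On the axis of a circular loop, B = μ₀IR² / [2(R²+z²)^(3/2)].
R² + z² = (0.0729)² + (0.189)² = 0.04104 m², and (R²+z²)^(3/2) = 8.31×10⁻³ m³.
B = (4π×10⁻⁷ × 0.388 × 0.005314) / (2 × 8.31×10⁻³) = 1.56×10⁻⁷ T.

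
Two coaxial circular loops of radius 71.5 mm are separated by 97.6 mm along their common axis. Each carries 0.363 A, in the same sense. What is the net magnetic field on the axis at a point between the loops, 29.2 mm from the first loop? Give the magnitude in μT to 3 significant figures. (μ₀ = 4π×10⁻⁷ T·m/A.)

Each loop contributes B = μ₀IR²/[2(R²+z²)^(3/2)] on the axis, with z measured from that loop.
Loop 1 (z = 0.0292 m): B₁ = 2.53×10⁻⁶ T. Loop 2 (z = 0.0684 m): B₂ = 1.20×10⁻⁶ T.
The fields add: B = B₁ + B₂ = 3.73×10⁻⁶ T.

B ≈ 3.73 μT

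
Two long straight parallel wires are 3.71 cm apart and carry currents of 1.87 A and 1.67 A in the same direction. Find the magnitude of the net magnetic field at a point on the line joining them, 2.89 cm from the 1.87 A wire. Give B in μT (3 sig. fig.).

B ≈ 27.8 μT

Each long wire gives B = μ₀I/(2πd). Distances are d₁ = 0.0289 m and d₂ = 0.0082 m.
B₁ = 1.29×10⁻⁵ T, B₂ = 4.07×10⁻⁵ T.
Between parallel currents the two contributions point in opposite directions, so they subtract. B = |B₁ − B₂| = |1.29×10⁻⁵ − 4.07×10⁻⁵| = 2.78×10⁻⁵ T.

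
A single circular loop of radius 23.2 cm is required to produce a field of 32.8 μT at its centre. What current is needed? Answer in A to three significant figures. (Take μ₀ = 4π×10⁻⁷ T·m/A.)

At the centre of a circular loop B = μ₀I/(2R), so I = 2RB/μ₀.
With R = 0.232 m, I = 2 × 0.232 × 3.28×10⁻⁵ / (4π×10⁻⁷) = 12.1 A.

I ≈ 12.1 A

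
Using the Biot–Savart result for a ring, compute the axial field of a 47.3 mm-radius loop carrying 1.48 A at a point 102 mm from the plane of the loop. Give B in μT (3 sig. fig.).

B ≈ 1.46 μT

On the axis of a circular loop, B = μ₀IR² / [2(R²+z²)^(3/2)].
R² + z² = (0.0473)² + (0.102)² = 0.01264 m², and (R²+z²)^(3/2) = 1.42×10⁻³ m³.
B = (4π×10⁻⁷ × 1.48 × 0.002237) / (2 × 1.42×10⁻³) = 1.46×10⁻⁶ T.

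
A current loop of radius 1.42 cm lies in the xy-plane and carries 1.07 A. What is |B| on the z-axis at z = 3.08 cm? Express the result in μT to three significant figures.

B ≈ 3.47 μT

On the axis of a circular loop, B = μ₀IR² / [2(R²+z²)^(3/2)].
R² + z² = (0.0142)² + (0.0308)² = 0.00115 m², and (R²+z²)^(3/2) = 3.90×10⁻⁵ m³.
B = (4π×10⁻⁷ × 1.07 × 0.0002016) / (2 × 3.90×10⁻⁵) = 3.47×10⁻⁶ T.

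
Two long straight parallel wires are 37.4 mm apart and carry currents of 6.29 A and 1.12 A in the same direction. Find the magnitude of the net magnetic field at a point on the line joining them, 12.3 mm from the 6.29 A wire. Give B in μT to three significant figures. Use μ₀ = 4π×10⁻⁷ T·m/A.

B ≈ 93.4 μT

Each long wire gives B = μ₀I/(2πd). Distances are d₁ = 0.0123 m and d₂ = 0.0251 m.
B₁ = 1.02×10⁻⁴ T, B₂ = 8.92×10⁻⁶ T.
Between parallel currents the two contributions point in opposite directions, so they subtract. B = |B₁ − B₂| = |1.02×10⁻⁴ − 8.92×10⁻⁶| = 9.34×10⁻⁵ T.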